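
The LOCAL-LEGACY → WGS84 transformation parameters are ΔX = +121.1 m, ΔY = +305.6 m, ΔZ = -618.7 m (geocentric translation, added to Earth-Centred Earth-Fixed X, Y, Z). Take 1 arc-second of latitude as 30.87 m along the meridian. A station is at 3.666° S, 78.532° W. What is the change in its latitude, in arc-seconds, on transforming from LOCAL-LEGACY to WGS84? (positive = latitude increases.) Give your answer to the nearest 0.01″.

sin φ = -0.063940, cos φ = 0.997954, sin λ = -0.980036, cos λ = 0.198821.
North component: ΔN = −sin φ cos λ·ΔX − sin φ sin λ·ΔY + cos φ·ΔZ = −(-0.063940)(0.198821)(121.1) − (-0.063940)(-0.980036)(305.6) + (0.997954)(-618.7) = -635.04 m.
1° of latitude spans 3600 × 30.87 = 111132 m, so Δφ = -635.04 / 111132 × 3600 = -20.572″.

Δφ = -20.57″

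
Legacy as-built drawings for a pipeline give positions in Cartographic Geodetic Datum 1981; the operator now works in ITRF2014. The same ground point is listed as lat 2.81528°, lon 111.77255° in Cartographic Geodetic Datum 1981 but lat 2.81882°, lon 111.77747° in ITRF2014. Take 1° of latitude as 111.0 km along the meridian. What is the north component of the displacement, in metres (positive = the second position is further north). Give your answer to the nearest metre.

Δφ = 2.81882° − 2.81528° = +0.00354°; Δλ = 111.77747° − 111.77255° = +0.00492°.
ΔN = Δφ × 111000 = 392.9 m; ΔE = Δλ × 111000 × cos(2.81528°) = +0.00492 × 111000 × 0.998793 = 545.5 m.

ΔN = 393 m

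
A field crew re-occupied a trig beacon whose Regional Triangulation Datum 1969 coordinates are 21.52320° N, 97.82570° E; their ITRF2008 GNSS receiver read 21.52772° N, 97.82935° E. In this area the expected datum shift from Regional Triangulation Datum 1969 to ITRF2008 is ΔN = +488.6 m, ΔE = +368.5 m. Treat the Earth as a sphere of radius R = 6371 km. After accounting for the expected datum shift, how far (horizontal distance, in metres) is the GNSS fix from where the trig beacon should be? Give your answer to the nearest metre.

Observed coordinate differences: Δφ = +0.00452°, Δλ = +0.00365°.
Converting to metres (1° lat = 111195 m, cos φ = 0.930269): observed ΔN = 502.6 m, observed ΔE = 377.6 m.
Subtracting the expected shift leaves a residual of 502.6 − (488.6) = 14.0 m north and 377.6 − (368.5) = 9.1 m east.
Residual distance = √(14.0² + 9.1²) = 16.7 m.

17 m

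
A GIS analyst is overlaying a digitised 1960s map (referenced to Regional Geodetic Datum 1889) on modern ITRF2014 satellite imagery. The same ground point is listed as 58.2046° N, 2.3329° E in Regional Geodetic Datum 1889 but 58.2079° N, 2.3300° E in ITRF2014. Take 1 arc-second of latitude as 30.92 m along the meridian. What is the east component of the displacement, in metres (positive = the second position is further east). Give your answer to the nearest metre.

Δφ = 58.2079° − 58.2046° = +0.0033°; Δλ = 2.3300° − 2.3329° = -0.0029°.
1° of latitude = 3600 × 30.92 = 111312 m.
ΔN = Δφ × 111312 = 367.3 m; ΔE = Δλ × 111312 × cos(58.2046°) = -0.0029 × 111312 × 0.526888 = -170.1 m.

ΔE = -170 m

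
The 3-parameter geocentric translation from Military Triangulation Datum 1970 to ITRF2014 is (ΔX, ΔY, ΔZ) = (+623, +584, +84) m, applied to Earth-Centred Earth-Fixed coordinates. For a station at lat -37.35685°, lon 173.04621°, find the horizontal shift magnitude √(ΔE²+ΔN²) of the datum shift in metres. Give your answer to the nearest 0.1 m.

The local east axis at (φ, λ) is (−sin λ, cos λ, 0), so ΔE = −sin(173.04621°)·623 + cos(173.04621°)·584 = -655.13 m.
The local north axis is (−sin φ cos λ, −sin φ sin λ, cos φ), giving ΔN = -375.242 + 42.902 + 66.769 = -265.57 m.
Horizontal magnitude = √(ΔE² + ΔN²) = √((-655.13)² + (-265.57)²) = 706.91 m.

706.9 m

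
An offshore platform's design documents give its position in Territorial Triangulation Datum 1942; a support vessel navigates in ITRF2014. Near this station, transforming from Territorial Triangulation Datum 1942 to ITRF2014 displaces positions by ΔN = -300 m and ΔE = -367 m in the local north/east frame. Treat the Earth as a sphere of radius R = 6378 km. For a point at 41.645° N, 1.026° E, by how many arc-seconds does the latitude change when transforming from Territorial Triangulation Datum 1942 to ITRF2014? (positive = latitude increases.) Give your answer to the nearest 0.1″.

Δφ = -9.7″

On a sphere of radius R, 1 rad of latitude = R, so Δφ = ΔN / R = -300.0 / 6378000 = -4.7037e-05 rad = -9.702″.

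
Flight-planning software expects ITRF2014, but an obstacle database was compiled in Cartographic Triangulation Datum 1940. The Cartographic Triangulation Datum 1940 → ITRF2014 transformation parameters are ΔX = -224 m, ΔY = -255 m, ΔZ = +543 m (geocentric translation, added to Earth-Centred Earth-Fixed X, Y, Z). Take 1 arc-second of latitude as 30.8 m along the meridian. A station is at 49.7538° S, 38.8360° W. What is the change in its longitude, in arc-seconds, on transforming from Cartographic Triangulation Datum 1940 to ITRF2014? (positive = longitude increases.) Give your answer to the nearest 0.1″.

sin φ = -0.763275, cos φ = 0.646073, sin λ = -0.627093, cos λ = 0.778944.
East component: ΔE = −sin λ·ΔX + cos λ·ΔY = −(-0.627093)(-224) + (0.778944)(-255) = -339.10 m.
1° of latitude spans 3600 × 30.80 = 110880 m; at latitude φ, 1° of longitude spans that × cos φ = 71636.6 m, so Δλ = -339.10 / 71636.6 × 3600 = -17.041″.

Δλ = -17.0″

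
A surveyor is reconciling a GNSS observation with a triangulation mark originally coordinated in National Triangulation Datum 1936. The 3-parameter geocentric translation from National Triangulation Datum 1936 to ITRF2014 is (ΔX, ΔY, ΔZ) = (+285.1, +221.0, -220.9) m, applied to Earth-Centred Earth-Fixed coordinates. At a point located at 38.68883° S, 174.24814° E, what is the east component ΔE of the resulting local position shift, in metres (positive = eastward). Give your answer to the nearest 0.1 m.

At φ = -38.68883°, λ = 174.24814°: sin φ = -0.625090, cos φ = 0.780552, sin λ = 0.100220, cos λ = -0.994965.
ΔE = −sin λ·ΔX + cos λ·ΔY = −(0.100220)·(285.1) + (-0.994965)·(221.0) = -248.46 m.

ΔE = -248.5 m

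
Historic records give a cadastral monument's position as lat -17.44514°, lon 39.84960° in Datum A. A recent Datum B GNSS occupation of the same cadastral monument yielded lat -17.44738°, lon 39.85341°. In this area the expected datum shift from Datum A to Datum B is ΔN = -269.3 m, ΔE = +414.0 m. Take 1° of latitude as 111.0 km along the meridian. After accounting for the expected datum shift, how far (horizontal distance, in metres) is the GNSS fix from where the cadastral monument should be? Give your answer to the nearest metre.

23 m

Observed coordinate differences: Δφ = -0.00224°, Δλ = +0.00381°.
Converting to metres (1° lat = 111000 m, cos φ = 0.954004): observed ΔN = -248.6 m, observed ΔE = 403.5 m.
Subtracting the expected shift leaves a residual of -248.6 − (-269.3) = 20.7 m north and 403.5 − (414.0) = -10.5 m east.
Residual distance = √(20.7² + (-10.5)²) = 23.2 m.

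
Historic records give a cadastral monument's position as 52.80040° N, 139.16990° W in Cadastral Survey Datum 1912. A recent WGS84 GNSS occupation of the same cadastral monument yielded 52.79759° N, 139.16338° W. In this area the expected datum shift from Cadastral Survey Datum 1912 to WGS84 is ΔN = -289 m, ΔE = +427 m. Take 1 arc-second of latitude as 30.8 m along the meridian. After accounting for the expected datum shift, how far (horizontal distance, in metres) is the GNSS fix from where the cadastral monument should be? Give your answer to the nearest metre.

Observed coordinate differences: Δφ = -0.00281°, Δλ = +0.00652°.
Converting to metres (1° lat = 110880 m, cos φ = 0.604594): observed ΔN = -311.6 m, observed ΔE = 437.1 m.
Subtracting the expected shift leaves a residual of -311.6 − (-289) = -22.6 m north and 437.1 − (427) = 10.1 m east.
Residual distance = √((-22.6)² + 10.1²) = 24.7 m.

25 m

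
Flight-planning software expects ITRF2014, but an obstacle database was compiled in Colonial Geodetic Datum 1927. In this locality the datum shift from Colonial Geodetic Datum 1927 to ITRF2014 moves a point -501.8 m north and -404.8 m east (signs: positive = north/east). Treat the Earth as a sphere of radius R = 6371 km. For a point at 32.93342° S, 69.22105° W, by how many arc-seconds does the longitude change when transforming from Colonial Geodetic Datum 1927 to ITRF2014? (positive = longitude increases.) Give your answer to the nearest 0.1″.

Δλ = -15.6″

At latitude -32.93342°, cos φ = 0.839303.
One radian of longitude at latitude φ spans R cos φ, so Δλ = ΔE / (R cos φ) = -404.8 / (6371000 × 0.839303) = -7.5703e-05 rad = -15.615″.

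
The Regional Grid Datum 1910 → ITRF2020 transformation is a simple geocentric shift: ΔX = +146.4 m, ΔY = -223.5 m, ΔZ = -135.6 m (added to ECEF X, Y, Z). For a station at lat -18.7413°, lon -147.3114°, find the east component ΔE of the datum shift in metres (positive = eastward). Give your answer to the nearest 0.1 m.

ΔE = 267.2 m

The local east axis at (φ, λ) is (−sin λ, cos λ, 0), so ΔE = −sin(-147.3114°)·146.4 + cos(-147.3114°)·(-223.5) = 267.17 m.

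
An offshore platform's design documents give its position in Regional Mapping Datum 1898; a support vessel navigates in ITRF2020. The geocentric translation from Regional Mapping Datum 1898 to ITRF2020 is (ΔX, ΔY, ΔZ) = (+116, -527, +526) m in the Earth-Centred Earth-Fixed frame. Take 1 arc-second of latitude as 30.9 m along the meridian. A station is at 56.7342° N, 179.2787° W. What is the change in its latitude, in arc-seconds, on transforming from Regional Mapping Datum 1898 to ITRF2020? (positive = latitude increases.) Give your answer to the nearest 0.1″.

sin φ = 0.836135, cos φ = 0.548524, sin λ = -0.012589, cos λ = -0.999921.
North component: ΔN = −sin φ cos λ·ΔX − sin φ sin λ·ΔY + cos φ·ΔZ = −(0.836135)(-0.999921)(116) − (0.836135)(-0.012589)(-527) + (0.548524)(526) = 379.96 m.
1° of latitude spans 3600 × 30.90 = 111240 m, so Δφ = 379.96 / 111240 × 3600 = 12.296″.

Δφ = 12.3″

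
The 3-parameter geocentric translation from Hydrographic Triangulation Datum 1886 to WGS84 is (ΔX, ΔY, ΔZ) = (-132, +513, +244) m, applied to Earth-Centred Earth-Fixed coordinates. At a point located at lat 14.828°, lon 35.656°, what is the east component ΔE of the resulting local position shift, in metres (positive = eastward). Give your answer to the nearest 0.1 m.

ΔE = 493.8 m

The local east axis at (φ, λ) is (−sin λ, cos λ, 0), so ΔE = −sin(35.656°)·(-132) + cos(35.656°)·513 = 493.77 m.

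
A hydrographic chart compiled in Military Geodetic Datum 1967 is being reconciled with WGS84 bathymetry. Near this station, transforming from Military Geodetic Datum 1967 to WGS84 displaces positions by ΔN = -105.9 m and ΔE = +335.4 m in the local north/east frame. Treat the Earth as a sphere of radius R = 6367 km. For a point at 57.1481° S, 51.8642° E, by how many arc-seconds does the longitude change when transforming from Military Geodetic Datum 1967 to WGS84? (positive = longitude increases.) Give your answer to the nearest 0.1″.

Δλ = 20.0″

At latitude -57.1481°, cos φ = 0.542469.
One radian of longitude at latitude φ spans R cos φ, so Δλ = ΔE / (R cos φ) = 335.4 / (6367000 × 0.542469) = 9.7108e-05 rad = 20.030″.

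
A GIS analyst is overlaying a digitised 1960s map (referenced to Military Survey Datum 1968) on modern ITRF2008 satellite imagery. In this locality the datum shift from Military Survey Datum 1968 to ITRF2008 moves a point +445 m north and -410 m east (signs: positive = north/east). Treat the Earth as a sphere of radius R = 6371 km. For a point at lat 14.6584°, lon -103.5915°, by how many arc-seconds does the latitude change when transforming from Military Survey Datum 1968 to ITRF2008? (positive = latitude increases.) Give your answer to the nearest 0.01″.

Δφ = 14.41″

On a sphere of radius R, 1 rad of latitude = R, so Δφ = ΔN / R = 445.0 / 6371000 = 6.9848e-05 rad = 14.407″.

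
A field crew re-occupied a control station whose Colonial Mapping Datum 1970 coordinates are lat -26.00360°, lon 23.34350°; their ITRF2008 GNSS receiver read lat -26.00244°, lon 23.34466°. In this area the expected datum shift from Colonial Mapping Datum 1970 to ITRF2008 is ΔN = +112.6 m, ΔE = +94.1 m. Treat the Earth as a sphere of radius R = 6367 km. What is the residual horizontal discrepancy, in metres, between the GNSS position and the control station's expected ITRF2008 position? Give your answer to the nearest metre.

27 m

Observed coordinate differences: Δφ = +0.00116°, Δλ = +0.00116°.
Converting to metres (1° lat = 111125 m, cos φ = 0.898767): observed ΔN = 128.9 m, observed ΔE = 115.9 m.
Subtracting the expected shift leaves a residual of 128.9 − (112.6) = 16.3 m north and 115.9 − (94.1) = 21.8 m east.
Residual distance = √(16.3² + 21.8²) = 27.2 m.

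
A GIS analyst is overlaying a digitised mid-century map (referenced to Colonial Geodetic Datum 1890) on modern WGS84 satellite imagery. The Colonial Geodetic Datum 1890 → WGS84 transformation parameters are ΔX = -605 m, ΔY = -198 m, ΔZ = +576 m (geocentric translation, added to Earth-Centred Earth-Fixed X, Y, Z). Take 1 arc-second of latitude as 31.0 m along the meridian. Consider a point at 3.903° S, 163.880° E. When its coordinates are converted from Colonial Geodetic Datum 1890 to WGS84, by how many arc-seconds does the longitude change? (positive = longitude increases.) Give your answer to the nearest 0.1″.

Δλ = 11.6″

sin φ = -0.068068, cos φ = 0.997681, sin λ = 0.277650, cos λ = -0.960682.
East component: ΔE = −sin λ·ΔX + cos λ·ΔY = −(0.277650)(-605) + (-0.960682)(-198) = 358.19 m.
1° of latitude spans 3600 × 31.00 = 111600 m; at latitude φ, 1° of longitude spans that × cos φ = 111341.2 m, so Δλ = 358.19 / 111341.2 × 3600 = 11.581″.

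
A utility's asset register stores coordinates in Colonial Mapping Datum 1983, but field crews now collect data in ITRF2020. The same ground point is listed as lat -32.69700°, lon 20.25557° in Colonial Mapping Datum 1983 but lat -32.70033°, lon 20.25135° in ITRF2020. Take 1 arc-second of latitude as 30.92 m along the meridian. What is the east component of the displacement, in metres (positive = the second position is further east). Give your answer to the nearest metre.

Δφ = -32.70033° − -32.69700° = -0.00333°; Δλ = 20.25135° − 20.25557° = -0.00422°.
1° of latitude = 3600 × 30.92 = 111312 m.
ΔN = Δφ × 111312 = -370.7 m; ΔE = Δλ × 111312 × cos(-32.69700°) = -0.00422 × 111312 × 0.841539 = -395.3 m.

ΔE = -395 m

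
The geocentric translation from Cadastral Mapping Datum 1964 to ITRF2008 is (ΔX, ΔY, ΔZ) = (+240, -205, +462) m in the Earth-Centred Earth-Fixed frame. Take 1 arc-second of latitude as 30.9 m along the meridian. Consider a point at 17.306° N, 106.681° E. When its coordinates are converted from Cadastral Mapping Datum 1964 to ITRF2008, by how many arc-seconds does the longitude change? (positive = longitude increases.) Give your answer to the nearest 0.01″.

sin φ = 0.297475, cos φ = 0.954730, sin λ = 0.957918, cos λ = -0.287043.
East component: ΔE = −sin λ·ΔX + cos λ·ΔY = −(0.957918)(240) + (-0.287043)(-205) = -171.06 m.
1° of latitude spans 3600 × 30.90 = 111240 m; at latitude φ, 1° of longitude spans that × cos φ = 106204.1 m, so Δλ = -171.06 / 106204.1 × 3600 = -5.798″.

Δλ = -5.80″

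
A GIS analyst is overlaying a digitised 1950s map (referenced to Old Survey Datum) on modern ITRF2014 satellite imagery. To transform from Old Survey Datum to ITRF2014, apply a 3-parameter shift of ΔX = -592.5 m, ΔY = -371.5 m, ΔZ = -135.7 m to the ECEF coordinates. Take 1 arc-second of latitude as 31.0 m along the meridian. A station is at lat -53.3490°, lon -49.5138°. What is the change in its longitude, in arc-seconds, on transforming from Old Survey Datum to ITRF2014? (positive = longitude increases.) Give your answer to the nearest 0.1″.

Δλ = -37.4″

sin φ = -0.802286, cos φ = 0.596939, sin λ = -0.760562, cos λ = 0.649265.
East component: ΔE = −sin λ·ΔX + cos λ·ΔY = −(-0.760562)(-592.5) + (0.649265)(-371.5) = -691.84 m.
1° of latitude spans 3600 × 31.00 = 111600 m; at latitude φ, 1° of longitude spans that × cos φ = 66618.4 m, so Δλ = -691.84 / 66618.4 × 3600 = -37.386″.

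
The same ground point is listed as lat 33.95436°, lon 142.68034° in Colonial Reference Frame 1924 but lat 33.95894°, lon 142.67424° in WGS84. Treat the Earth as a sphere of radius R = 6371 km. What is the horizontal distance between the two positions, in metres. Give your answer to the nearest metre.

759 m

Δφ = 33.95894° − 33.95436° = +0.00458°; Δλ = 142.67424° − 142.68034° = -0.00610°.
1° along a meridian = πR/180 = 111195 m.
ΔN = Δφ × 111195 = 509.3 m; ΔE = Δλ × 111195 × cos(33.95436°) = -0.00610 × 111195 × 0.829483 = -562.6 m.
Distance = √(ΔE² + ΔN²) = √((-562.6)² + 509.3²) = 758.9 m.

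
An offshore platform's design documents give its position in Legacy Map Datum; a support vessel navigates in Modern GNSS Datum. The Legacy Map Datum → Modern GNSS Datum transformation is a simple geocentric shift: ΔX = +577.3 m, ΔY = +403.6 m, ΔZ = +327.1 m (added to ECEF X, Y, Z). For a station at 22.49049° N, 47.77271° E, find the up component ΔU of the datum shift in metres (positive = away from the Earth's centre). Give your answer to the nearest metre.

ΔU = 760 m

The local up (radial) axis is (cos φ cos λ, cos φ sin λ, sin φ), giving ΔU = 358.479 + 276.129 + 125.126 = 759.73 m.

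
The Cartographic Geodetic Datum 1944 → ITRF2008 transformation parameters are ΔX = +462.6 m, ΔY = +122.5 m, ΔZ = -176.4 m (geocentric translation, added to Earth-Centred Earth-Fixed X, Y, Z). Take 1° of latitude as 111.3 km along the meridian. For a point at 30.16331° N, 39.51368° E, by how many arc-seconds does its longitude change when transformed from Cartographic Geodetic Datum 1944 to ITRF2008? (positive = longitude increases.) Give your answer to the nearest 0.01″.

Δλ = -7.48″

sin φ = 0.502466, cos φ = 0.864597, sin λ = 0.636262, cos λ = 0.771473.
East component: ΔE = −sin λ·ΔX + cos λ·ΔY = −(0.636262)(462.6) + (0.771473)(122.5) = -199.83 m.
1° of latitude spans 111300 m; at latitude φ, 1° of longitude spans that × cos φ = 96229.6 m, so Δλ = -199.83 / 96229.6 × 3600 = -7.476″.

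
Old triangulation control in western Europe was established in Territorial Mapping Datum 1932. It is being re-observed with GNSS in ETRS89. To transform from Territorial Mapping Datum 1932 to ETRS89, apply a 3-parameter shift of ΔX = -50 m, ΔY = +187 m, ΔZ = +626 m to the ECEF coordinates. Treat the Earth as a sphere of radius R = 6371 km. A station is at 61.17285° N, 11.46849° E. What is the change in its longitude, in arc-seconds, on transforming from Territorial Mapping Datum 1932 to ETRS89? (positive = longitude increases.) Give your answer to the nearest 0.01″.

Δλ = 12.97″

sin φ = 0.876078, cos φ = 0.482169, sin λ = 0.198829, cos λ = 0.980034.
East component: ΔE = −sin λ·ΔX + cos λ·ΔY = −(0.198829)(-50) + (0.980034)(187) = 193.21 m.
1° of latitude spans πR/180 = 111195 m; at latitude φ, 1° of longitude spans that × cos φ = 53614.7 m, so Δλ = 193.21 / 53614.7 × 3600 = 12.973″.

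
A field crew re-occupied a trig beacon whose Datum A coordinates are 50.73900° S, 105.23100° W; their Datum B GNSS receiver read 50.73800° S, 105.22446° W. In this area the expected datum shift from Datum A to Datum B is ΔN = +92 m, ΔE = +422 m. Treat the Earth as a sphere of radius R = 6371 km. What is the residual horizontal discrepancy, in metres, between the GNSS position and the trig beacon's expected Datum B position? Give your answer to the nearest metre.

Observed coordinate differences: Δφ = +0.00100°, Δλ = +0.00654°.
Converting to metres (1° lat = 111195 m, cos φ = 0.632854): observed ΔN = 111.2 m, observed ΔE = 460.2 m.
Subtracting the expected shift leaves a residual of 111.2 − (92) = 19.2 m north and 460.2 − (422) = 38.2 m east.
Residual distance = √(19.2² + 38.2²) = 42.8 m.

43 m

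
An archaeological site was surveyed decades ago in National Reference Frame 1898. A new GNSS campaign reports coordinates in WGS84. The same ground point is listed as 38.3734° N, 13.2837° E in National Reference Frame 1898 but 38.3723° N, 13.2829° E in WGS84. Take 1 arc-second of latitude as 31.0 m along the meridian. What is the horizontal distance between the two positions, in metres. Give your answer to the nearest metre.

141 m

Δφ = 38.3723° − 38.3734° = -0.0011°; Δλ = 13.2829° − 13.2837° = -0.0008°.
1° of latitude = 3600 × 31.00 = 111600 m.
ΔN = Δφ × 111600 = -122.8 m; ΔE = Δλ × 111600 × cos(38.3734°) = -0.0008 × 111600 × 0.783982 = -70.0 m.
Distance = √(ΔE² + ΔN²) = √((-70.0)² + (-122.8)²) = 141.3 m.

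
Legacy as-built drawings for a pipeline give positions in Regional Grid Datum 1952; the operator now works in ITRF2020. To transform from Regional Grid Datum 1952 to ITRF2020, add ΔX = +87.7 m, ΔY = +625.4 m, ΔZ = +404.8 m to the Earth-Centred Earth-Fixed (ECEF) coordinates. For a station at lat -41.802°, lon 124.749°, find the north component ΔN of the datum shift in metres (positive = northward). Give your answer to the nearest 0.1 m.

The local north axis is (−sin φ cos λ, −sin φ sin λ, cos φ), giving ΔN = -33.320 + 342.521 + 301.759 = 610.96 m.

ΔN = 611.0 m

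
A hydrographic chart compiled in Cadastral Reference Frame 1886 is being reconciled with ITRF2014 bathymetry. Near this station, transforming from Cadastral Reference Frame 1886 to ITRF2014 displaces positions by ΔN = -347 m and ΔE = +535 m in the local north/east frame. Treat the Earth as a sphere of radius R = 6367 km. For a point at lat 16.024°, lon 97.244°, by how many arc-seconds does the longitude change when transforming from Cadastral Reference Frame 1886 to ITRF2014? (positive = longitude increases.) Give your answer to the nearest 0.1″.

Δλ = 18.0″

At latitude 16.024°, cos φ = 0.961146.
One radian of longitude at latitude φ spans R cos φ, so Δλ = ΔE / (R cos φ) = 535.0 / (6367000 × 0.961146) = 8.7424e-05 rad = 18.032″.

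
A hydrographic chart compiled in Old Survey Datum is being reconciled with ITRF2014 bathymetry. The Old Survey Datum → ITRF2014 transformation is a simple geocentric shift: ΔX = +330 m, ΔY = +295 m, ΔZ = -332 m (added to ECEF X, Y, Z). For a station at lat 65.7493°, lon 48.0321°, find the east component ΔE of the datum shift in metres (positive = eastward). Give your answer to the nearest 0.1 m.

ΔE = -48.1 m

The local east axis at (φ, λ) is (−sin λ, cos λ, 0), so ΔE = −sin(48.0321°)·330 + cos(48.0321°)·295 = -48.09 m.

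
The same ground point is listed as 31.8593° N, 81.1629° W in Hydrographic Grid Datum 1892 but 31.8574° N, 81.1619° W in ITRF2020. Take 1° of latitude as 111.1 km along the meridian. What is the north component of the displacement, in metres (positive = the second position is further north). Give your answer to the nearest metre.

Δφ = 31.8574° − 31.8593° = -0.0019°; Δλ = -81.1619° − -81.1629° = +0.0010°.
ΔN = Δφ × 111100 = -211.1 m; ΔE = Δλ × 111100 × cos(31.8593°) = +0.0010 × 111100 × 0.849347 = 94.4 m.

ΔN = -211 m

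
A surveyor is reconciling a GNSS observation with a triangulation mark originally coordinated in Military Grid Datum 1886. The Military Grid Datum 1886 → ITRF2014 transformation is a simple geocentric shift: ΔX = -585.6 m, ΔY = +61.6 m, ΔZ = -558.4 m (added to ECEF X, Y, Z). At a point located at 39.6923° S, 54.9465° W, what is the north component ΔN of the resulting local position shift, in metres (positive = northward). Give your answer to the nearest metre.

ΔN = -677 m

The local north axis is (−sin φ cos λ, −sin φ sin λ, cos φ), giving ΔN = -214.805 − 32.206 − 429.681 = -676.69 m.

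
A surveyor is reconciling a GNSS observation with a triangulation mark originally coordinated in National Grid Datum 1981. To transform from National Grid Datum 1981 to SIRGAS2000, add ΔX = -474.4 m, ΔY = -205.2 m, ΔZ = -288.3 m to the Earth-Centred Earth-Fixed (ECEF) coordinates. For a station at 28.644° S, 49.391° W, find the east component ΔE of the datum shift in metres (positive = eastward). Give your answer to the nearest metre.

The local east axis at (φ, λ) is (−sin λ, cos λ, 0), so ΔE = −sin(-49.391°)·(-474.4) + cos(-49.391°)·(-205.2) = -493.71 m.

ΔE = -494 m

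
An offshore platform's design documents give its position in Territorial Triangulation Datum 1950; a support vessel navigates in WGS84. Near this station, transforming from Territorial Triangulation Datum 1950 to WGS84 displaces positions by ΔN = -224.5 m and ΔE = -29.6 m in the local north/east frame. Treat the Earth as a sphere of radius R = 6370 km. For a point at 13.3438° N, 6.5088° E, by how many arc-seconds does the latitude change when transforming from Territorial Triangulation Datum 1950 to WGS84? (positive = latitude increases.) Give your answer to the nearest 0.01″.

On a sphere of radius R, 1 rad of latitude = R, so Δφ = ΔN / R = -224.5 / 6370000 = -3.5243e-05 rad = -7.269″.

Δφ = -7.27″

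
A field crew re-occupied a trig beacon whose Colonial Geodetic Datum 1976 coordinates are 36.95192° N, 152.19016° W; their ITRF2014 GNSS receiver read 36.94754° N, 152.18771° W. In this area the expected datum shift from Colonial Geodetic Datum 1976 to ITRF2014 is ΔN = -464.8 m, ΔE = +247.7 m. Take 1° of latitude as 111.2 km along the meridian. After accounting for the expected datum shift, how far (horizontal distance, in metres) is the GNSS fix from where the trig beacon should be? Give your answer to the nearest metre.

Observed coordinate differences: Δφ = -0.00438°, Δλ = +0.00245°.
Converting to metres (1° lat = 111200 m, cos φ = 0.799140): observed ΔN = -487.1 m, observed ΔE = 217.7 m.
Subtracting the expected shift leaves a residual of -487.1 − (-464.8) = -22.3 m north and 217.7 − (247.7) = -30.0 m east.
Residual distance = √((-22.3)² + (-30.0)²) = 37.3 m.

37 m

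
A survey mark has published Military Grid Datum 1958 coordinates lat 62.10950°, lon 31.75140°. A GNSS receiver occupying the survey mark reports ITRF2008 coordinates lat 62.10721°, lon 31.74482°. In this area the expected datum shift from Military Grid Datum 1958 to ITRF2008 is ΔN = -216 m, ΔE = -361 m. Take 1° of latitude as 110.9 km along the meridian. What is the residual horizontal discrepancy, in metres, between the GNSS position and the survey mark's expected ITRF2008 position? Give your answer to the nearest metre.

43 m

Observed coordinate differences: Δφ = -0.00229°, Δλ = -0.00658°.
Converting to metres (1° lat = 110900 m, cos φ = 0.467783): observed ΔN = -254.0 m, observed ΔE = -341.4 m.
Subtracting the expected shift leaves a residual of -254.0 − (-216) = -38.0 m north and -341.4 − (-361) = 19.6 m east.
Residual distance = √((-38.0)² + 19.6²) = 42.7 m.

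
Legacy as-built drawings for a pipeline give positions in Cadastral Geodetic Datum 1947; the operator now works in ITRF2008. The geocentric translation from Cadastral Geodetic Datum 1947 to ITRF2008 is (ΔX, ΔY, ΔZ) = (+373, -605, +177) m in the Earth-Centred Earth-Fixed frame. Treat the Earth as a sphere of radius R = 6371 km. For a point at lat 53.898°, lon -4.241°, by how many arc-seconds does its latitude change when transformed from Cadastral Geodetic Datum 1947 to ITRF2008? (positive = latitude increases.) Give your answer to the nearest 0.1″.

Δφ = -7.5″

sin φ = 0.807969, cos φ = 0.589225, sin λ = -0.073952, cos λ = 0.997262.
North component: ΔN = −sin φ cos λ·ΔX − sin φ sin λ·ΔY + cos φ·ΔZ = −(0.807969)(0.997262)(373) − (0.807969)(-0.073952)(-605) + (0.589225)(177) = -232.40 m.
1° of latitude spans πR/180 = 111195 m, so Δφ = -232.40 / 111195 × 3600 = -7.524″.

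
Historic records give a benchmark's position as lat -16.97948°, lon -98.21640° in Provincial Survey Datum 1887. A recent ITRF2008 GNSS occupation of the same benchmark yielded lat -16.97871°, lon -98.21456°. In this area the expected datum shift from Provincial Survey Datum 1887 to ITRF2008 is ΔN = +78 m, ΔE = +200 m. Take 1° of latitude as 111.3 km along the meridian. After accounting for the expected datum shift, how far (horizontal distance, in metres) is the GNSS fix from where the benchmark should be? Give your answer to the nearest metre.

Observed coordinate differences: Δφ = +0.00077°, Δλ = +0.00184°.
Converting to metres (1° lat = 111300 m, cos φ = 0.956409): observed ΔN = 85.7 m, observed ΔE = 195.9 m.
Subtracting the expected shift leaves a residual of 85.7 − (78) = 7.7 m north and 195.9 − (200) = -4.1 m east.
Residual distance = √(7.7² + (-4.1)²) = 8.7 m.

9 m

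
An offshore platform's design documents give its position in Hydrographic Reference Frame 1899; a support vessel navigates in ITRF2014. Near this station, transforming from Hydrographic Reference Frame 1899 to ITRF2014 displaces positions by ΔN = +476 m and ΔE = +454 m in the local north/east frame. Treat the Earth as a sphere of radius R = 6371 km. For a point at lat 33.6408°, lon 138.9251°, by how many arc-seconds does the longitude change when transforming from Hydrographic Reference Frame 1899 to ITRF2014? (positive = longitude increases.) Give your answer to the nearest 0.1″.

Δλ = 17.7″

At latitude 33.6408°, cos φ = 0.832527.
One radian of longitude at latitude φ spans R cos φ, so Δλ = ΔE / (R cos φ) = 454.0 / (6371000 × 0.832527) = 8.5595e-05 rad = 17.655″.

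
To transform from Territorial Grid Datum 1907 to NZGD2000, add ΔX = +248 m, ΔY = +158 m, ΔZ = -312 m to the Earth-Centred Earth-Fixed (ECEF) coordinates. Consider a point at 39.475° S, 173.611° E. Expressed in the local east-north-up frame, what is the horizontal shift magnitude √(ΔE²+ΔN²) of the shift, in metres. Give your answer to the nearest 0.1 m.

428.2 m

The local east axis at (φ, λ) is (−sin λ, cos λ, 0), so ΔE = −sin(173.611°)·248 + cos(173.611°)·158 = -184.62 m.
The local north axis is (−sin φ cos λ, −sin φ sin λ, cos φ), giving ΔN = -156.685 + 11.178 − 240.833 = -386.34 m.
Horizontal magnitude = √(ΔE² + ΔN²) = √((-184.62)² + (-386.34)²) = 428.18 m.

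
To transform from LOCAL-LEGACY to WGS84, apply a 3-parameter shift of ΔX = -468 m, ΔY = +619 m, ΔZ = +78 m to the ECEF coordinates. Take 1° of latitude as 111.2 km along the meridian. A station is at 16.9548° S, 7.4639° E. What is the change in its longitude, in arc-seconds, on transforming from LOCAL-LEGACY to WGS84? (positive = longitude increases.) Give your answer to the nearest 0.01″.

Δλ = 22.83″

sin φ = -0.291617, cos φ = 0.956535, sin λ = 0.129901, cos λ = 0.991527.
East component: ΔE = −sin λ·ΔX + cos λ·ΔY = −(0.129901)(-468) + (0.991527)(619) = 674.55 m.
1° of latitude spans 111200 m; at latitude φ, 1° of longitude spans that × cos φ = 106366.7 m, so Δλ = 674.55 / 106366.7 × 3600 = 22.830″.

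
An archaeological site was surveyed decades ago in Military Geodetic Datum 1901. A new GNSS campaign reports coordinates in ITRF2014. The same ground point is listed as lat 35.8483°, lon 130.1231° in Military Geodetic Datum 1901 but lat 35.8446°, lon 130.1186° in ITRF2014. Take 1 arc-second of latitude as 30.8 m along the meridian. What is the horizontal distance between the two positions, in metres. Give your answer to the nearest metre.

576 m

Δφ = 35.8446° − 35.8483° = -0.0037°; Δλ = 130.1186° − 130.1231° = -0.0045°.
1° of latitude = 3600 × 30.80 = 110880 m.
ΔN = Δφ × 110880 = -410.3 m; ΔE = Δλ × 110880 × cos(35.8483°) = -0.0045 × 110880 × 0.810570 = -404.4 m.
Distance = √(ΔE² + ΔN²) = √((-404.4)² + (-410.3)²) = 576.1 m.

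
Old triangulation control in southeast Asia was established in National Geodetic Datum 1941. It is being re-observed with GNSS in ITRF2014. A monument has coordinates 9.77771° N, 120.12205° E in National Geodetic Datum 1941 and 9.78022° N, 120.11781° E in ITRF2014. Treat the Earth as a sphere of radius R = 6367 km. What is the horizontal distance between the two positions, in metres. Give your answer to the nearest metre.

542 m

Δφ = 9.78022° − 9.77771° = +0.00251°; Δλ = 120.11781° − 120.12205° = -0.00424°.
1° along a meridian = πR/180 = 111125 m.
ΔN = Δφ × 111125 = 278.9 m; ΔE = Δλ × 111125 × cos(9.77771°) = -0.00424 × 111125 × 0.985474 = -464.3 m.
Distance = √(ΔE² + ΔN²) = √((-464.3)² + 278.9²) = 541.7 m.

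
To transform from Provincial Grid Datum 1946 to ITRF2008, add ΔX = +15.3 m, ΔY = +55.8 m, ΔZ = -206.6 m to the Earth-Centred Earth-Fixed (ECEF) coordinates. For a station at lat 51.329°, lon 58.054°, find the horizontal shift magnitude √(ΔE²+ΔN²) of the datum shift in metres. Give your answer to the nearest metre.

173 m

At φ = 51.329°, λ = 58.054°: sin φ = 0.780747, cos φ = 0.624848, sin λ = 0.848547, cos λ = 0.529120.
ΔE = −sin λ·ΔX + cos λ·ΔY = −(0.848547)·(15.3) + (0.529120)·(55.8) = 16.54 m.
ΔN = −sin φ cos λ·ΔX − sin φ sin λ·ΔY + cos φ·ΔZ = −(0.780747)(0.529120)(15.3) − (0.780747)(0.848547)(55.8) + (0.624848)(-206.6) = -172.38 m.
Horizontal magnitude = √(ΔE² + ΔN²) = √(16.54² + (-172.38)²) = 173.17 m.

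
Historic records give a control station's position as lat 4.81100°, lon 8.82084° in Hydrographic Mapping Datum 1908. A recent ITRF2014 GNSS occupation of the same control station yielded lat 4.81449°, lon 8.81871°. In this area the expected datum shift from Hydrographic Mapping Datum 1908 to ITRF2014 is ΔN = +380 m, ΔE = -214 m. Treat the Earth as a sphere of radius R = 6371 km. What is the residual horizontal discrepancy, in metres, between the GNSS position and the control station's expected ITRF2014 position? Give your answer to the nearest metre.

Observed coordinate differences: Δφ = +0.00349°, Δλ = -0.00213°.
Converting to metres (1° lat = 111195 m, cos φ = 0.996477): observed ΔN = 388.1 m, observed ΔE = -236.0 m.
Subtracting the expected shift leaves a residual of 388.1 − (380) = 8.1 m north and -236.0 − (-214) = -22.0 m east.
Residual distance = √(8.1² + (-22.0)²) = 23.4 m.

23 m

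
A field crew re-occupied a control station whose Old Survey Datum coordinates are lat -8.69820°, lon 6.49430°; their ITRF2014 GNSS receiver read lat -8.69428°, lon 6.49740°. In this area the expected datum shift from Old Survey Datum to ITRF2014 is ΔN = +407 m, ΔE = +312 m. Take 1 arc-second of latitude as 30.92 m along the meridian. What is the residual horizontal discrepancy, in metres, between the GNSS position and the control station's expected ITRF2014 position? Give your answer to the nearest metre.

41 m

Observed coordinate differences: Δφ = +0.00392°, Δλ = +0.00310°.
Converting to metres (1° lat = 111312 m, cos φ = 0.988499): observed ΔN = 436.3 m, observed ΔE = 341.1 m.
Subtracting the expected shift leaves a residual of 436.3 − (407) = 29.3 m north and 341.1 − (312) = 29.1 m east.
Residual distance = √(29.3² + 29.1²) = 41.3 m.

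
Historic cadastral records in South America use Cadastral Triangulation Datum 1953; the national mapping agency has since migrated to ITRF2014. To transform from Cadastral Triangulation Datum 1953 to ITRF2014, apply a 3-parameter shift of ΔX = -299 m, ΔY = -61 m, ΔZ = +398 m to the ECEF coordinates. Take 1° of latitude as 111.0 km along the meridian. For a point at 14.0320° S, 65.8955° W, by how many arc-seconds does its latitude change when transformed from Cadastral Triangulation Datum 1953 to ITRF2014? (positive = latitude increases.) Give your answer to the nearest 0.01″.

sin φ = -0.242464, cos φ = 0.970160, sin λ = -0.912802, cos λ = 0.408402.
North component: ΔN = −sin φ cos λ·ΔX − sin φ sin λ·ΔY + cos φ·ΔZ = −(-0.242464)(0.408402)(-299) − (-0.242464)(-0.912802)(-61) + (0.970160)(398) = 370.02 m.
1° of latitude spans 111000 m, so Δφ = 370.02 / 111000 × 3600 = 12.001″.

Δφ = 12.00″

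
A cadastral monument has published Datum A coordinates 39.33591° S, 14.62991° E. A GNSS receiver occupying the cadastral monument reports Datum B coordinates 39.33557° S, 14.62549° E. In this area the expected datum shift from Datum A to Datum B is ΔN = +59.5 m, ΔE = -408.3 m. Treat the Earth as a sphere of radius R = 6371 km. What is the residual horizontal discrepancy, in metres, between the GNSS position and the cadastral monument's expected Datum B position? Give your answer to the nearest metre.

Observed coordinate differences: Δφ = +0.00034°, Δλ = -0.00442°.
Converting to metres (1° lat = 111195 m, cos φ = 0.773443): observed ΔN = 37.8 m, observed ΔE = -380.1 m.
Subtracting the expected shift leaves a residual of 37.8 − (59.5) = -21.7 m north and -380.1 − (-408.3) = 28.2 m east.
Residual distance = √((-21.7)² + 28.2²) = 35.6 m.

36 m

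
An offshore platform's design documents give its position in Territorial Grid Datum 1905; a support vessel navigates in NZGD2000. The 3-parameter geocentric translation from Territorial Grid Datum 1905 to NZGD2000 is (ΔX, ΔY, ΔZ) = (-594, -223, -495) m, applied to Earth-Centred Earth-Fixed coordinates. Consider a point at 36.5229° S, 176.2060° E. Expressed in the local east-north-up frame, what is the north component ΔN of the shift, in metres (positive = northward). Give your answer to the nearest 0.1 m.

At φ = -36.5229°, λ = 176.2060°: sin φ = -0.595144, cos φ = 0.803619, sin λ = 0.066169, cos λ = -0.997808.
ΔN = −sin φ cos λ·ΔX − sin φ sin λ·ΔY + cos φ·ΔZ = −(-0.595144)(-0.997808)(-594) − (-0.595144)(0.066169)(-223) + (0.803619)(-495) = -53.83 m.

ΔN = -53.8 m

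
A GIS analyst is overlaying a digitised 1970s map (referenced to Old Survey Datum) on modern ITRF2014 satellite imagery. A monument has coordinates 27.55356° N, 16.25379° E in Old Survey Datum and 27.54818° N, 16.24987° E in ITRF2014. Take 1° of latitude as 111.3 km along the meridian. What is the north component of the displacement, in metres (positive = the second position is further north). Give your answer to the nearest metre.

ΔN = -599 m

Δφ = 27.54818° − 27.55356° = -0.00538°; Δλ = 16.24987° − 16.25379° = -0.00392°.
ΔN = Δφ × 111300 = -598.8 m; ΔE = Δλ × 111300 × cos(27.55356°) = -0.00392 × 111300 × 0.886579 = -386.8 m.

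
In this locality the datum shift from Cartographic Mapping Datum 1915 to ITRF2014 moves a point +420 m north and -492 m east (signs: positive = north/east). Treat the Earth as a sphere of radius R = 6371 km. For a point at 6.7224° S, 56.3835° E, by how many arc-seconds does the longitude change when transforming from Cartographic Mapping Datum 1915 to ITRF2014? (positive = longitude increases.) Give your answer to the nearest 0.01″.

Δλ = -16.04″

At latitude -6.7224°, cos φ = 0.993125.
One radian of longitude at latitude φ spans R cos φ, so Δλ = ΔE / (R cos φ) = -492.0 / (6371000 × 0.993125) = -7.7760e-05 rad = -16.039″.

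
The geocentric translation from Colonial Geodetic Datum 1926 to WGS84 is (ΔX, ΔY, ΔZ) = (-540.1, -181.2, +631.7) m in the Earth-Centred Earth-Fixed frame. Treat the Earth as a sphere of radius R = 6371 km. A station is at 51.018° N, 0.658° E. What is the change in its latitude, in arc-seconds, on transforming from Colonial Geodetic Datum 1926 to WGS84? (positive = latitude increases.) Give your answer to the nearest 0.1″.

sin φ = 0.777344, cos φ = 0.629076, sin λ = 0.011484, cos λ = 0.999934.
North component: ΔN = −sin φ cos λ·ΔX − sin φ sin λ·ΔY + cos φ·ΔZ = −(0.777344)(0.999934)(-540.1) − (0.777344)(0.011484)(-181.2) + (0.629076)(631.7) = 818.82 m.
1° of latitude spans πR/180 = 111195 m, so Δφ = 818.82 / 111195 × 3600 = 26.510″.

Δφ = 26.5″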